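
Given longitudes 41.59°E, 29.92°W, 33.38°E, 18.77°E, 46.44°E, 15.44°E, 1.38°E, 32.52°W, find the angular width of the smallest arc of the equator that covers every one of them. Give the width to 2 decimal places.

78.96°

Sort the longitudes: -32.52°, -29.92°, +1.38°, +15.44°, +18.77°, +33.38°, +41.59°, +46.44°.
Eastward gaps between consecutive values (wrapping around): 2.60°, 31.30°, 14.06°, 3.33°, 14.61°, 8.21°, 4.85°, 281.04°.
Largest gap = 281.04° ⇒ minimal covering band is its complement: 360° − 281.04° = 78.96°.
Band runs from -32.52° eastward to +46.44°.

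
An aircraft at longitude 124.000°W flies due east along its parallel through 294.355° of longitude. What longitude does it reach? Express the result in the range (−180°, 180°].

170.355°E

Start at -124.000°; shift +294.355° → +170.355°.
+170.355° already lies in (−180°, 180°].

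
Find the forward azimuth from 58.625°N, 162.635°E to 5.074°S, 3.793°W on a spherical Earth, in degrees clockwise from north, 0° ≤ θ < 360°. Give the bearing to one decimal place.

Δλ = -3.793 − 162.635 = -166.428°.
θ = atan2( sin Δλ · cos φ₂ , cos φ₁ · sin φ₂ − sin φ₁ · cos φ₂ · cos Δλ )
  = atan2(-0.23375, 0.78064) = -16.669° → normalised to [0°, 360°): 343.331°.

343.3°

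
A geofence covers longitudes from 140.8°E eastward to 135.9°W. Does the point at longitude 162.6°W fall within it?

Band width going east from +140.8° to -135.9°: ((-135.9 − 140.8) mod 360) = 83.3°.
Offset of -162.6° east of the west edge: ((-162.6 − 140.8) mod 360) = 56.6°.
56.6° ≤ 83.3° ⇒ inside.

Yes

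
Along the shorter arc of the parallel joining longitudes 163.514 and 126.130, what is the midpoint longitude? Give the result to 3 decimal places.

+144.822°

Signed shortest Δλ from +163.514° to +126.130° is -37.384°.
Midpoint longitude = +163.514° + (-37.384°)/2 = +163.514° − 18.692° = +144.822°.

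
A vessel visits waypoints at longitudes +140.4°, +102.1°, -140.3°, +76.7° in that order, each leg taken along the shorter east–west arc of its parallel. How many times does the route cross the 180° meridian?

2

Leg 1: +140.4° → +102.1°, shortest Δλ = -38.3° (west) — does not cross 180°.
Leg 2: +102.1° → -140.3°, shortest Δλ = 117.6° (east) — crosses 180°.
Leg 3: -140.3° → +76.7°, shortest Δλ = -143.0° (west) — crosses 180°.
Total crossings: 2.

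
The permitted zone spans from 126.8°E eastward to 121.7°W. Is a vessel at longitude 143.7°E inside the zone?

Yes

Band width going east from +126.8° to -121.7°: ((-121.7 − 126.8) mod 360) = 111.5°.
Offset of +143.7° east of the west edge: ((143.7 − 126.8) mod 360) = 16.9°.
16.9° ≤ 111.5° ⇒ inside.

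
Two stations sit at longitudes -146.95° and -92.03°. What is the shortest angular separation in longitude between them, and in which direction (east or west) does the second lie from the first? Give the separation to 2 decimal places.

Raw difference: -92.03 − -146.95 = 54.92°.
Normalise into (−180°, 180°]: 54.92° stays 54.92°.
Positive ⇒ the second point lies to the east; separation 54.92°.

54.92° east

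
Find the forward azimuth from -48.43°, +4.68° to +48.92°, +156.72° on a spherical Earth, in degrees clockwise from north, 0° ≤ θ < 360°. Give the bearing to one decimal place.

77.9°

Δλ = 156.72 − 4.68 = 152.04°.
θ = atan2( sin Δλ · cos φ₂ , cos φ₁ · sin φ₂ − sin φ₁ · cos φ₂ · cos Δλ )
  = atan2(0.30809, 0.06594) = 77.920° → normalised to [0°, 360°): 77.920°.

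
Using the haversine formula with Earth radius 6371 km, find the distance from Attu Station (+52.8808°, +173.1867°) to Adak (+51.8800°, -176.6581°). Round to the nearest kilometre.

Δλ = -176.6581 − 173.1867 = -349.8448°; wrapped into (−180°, 180°]: 10.1552°.
Δφ = 51.8800 − 52.8808 = -1.0008°.
a = sin²(Δφ/2) + cos φ₁ · cos φ₂ · sin²(Δλ/2) = 0.002994.
c = 2·atan2(√a, √(1−a)) = 0.10950 rad → d = 6371·c ≈ 697.60 km.

698 km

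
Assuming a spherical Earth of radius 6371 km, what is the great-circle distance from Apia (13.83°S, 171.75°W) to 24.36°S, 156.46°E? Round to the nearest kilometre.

3529 km

Δλ = 156.46 − -171.75 = 328.21°; wrapped into (−180°, 180°]: -31.79°.
Δφ = -24.36 − -13.83 = -10.53°.
a = sin²(Δφ/2) + cos φ₁ · cos φ₂ · sin²(Δλ/2) = 0.074769.
c = 2·atan2(√a, √(1−a)) = 0.55393 rad → d = 6371·c ≈ 3529.12 km.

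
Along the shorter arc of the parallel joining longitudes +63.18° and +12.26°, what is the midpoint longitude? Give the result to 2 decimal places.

Signed shortest Δλ from +63.18° to +12.26° is -50.92°.
Midpoint longitude = +63.18° + (-50.92°)/2 = +63.18° − 25.46° = +37.72°.

+37.72°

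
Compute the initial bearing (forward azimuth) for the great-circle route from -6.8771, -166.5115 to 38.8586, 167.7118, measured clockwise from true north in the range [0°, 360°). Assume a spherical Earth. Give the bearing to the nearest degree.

Δλ = 167.7118 − -166.5115 = 334.2233°; wrapped into (−180°, 180°]: -25.7767°.
θ = atan2( sin Δλ · cos φ₂ , cos φ₁ · sin φ₂ − sin φ₁ · cos φ₂ · cos Δλ )
  = atan2(-0.33863, 0.70685) = -25.598° → normalised to [0°, 360°): 334.402°.

334°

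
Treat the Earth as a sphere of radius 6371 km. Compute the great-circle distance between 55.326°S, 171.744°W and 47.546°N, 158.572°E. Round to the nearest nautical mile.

Δλ = 158.572 − -171.744 = 330.316°; wrapped into (−180°, 180°]: -29.684°.
Δφ = 47.546 − -55.326 = 102.872°.
a = sin²(Δφ/2) + cos φ₁ · cos φ₂ · sin²(Δλ/2) = 0.636584.
c = 2·atan2(√a, √(1−a)) = 1.84748 rad → d = 6371·c ≈ 11770.30 km ≈ 6355.45 nmi.

6355 nmi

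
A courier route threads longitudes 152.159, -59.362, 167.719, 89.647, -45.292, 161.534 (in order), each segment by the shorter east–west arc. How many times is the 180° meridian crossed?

Leg 1: +152.159° → -59.362°, shortest Δλ = 148.479° (east) — crosses 180°.
Leg 2: -59.362° → +167.719°, shortest Δλ = -132.919° (west) — crosses 180°.
Leg 3: +167.719° → +89.647°, shortest Δλ = -78.072° (west) — does not cross 180°.
Leg 4: +89.647° → -45.292°, shortest Δλ = -134.939° (west) — does not cross 180°.
Leg 5: -45.292° → +161.534°, shortest Δλ = -153.174° (west) — crosses 180°.
Total crossings: 3.

3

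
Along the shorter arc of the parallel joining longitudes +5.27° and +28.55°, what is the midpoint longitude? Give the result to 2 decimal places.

Signed shortest Δλ from +5.27° to +28.55° is +23.28°.
Midpoint longitude = +5.27° + (+23.28°)/2 = +5.27° + 11.64° = +16.91°.

+16.91°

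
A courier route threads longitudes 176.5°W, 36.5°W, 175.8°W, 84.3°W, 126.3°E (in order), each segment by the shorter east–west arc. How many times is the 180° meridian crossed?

1

Leg 1: -176.5° → -36.5°, shortest Δλ = 140.0° (east) — does not cross 180°.
Leg 2: -36.5° → -175.8°, shortest Δλ = -139.3° (west) — does not cross 180°.
Leg 3: -175.8° → -84.3°, shortest Δλ = 91.5° (east) — does not cross 180°.
Leg 4: -84.3° → +126.3°, shortest Δλ = -149.4° (west) — crosses 180°.
Total crossings: 1.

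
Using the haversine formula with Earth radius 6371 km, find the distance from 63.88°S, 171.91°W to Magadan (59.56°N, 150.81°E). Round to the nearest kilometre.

14081 km

Δλ = 150.81 − -171.91 = 322.72°; wrapped into (−180°, 180°]: -37.28°.
Δφ = 59.56 − -63.88 = 123.44°.
a = sin²(Δφ/2) + cos φ₁ · cos φ₂ · sin²(Δλ/2) = 0.798318.
c = 2·atan2(√a, √(1−a)) = 2.21010 rad → d = 6371·c ≈ 14080.54 km.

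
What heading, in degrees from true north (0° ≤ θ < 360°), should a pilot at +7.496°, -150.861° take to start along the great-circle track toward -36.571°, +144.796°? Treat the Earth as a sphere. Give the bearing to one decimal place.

Δλ = 144.796 − -150.861 = 295.657°; wrapped into (−180°, 180°]: -64.343°.
θ = atan2( sin Δλ · cos φ₂ , cos φ₁ · sin φ₂ − sin φ₁ · cos φ₂ · cos Δλ )
  = atan2(-0.72393, -0.63609) = -131.304° → normalised to [0°, 360°): 228.696°.

228.7°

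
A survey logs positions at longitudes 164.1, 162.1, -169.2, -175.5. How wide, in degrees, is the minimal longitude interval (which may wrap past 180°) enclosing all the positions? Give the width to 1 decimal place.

Sort the longitudes: -175.5°, -169.2°, +162.1°, +164.1°.
Eastward gaps between consecutive values (wrapping around): 6.3°, 331.3°, 2.0°, 20.4°.
Largest gap = 331.3° ⇒ minimal covering band is its complement: 360° − 331.3° = 28.7°.
Band runs from +162.1° eastward to -169.2°, crossing the antimeridian.

28.7°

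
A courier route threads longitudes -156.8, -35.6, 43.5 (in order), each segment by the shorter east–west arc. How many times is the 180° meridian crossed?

0

Leg 1: -156.8° → -35.6°, shortest Δλ = 121.2° (east) — does not cross 180°.
Leg 2: -35.6° → +43.5°, shortest Δλ = 79.1° (east) — does not cross 180°.
Total crossings: 0.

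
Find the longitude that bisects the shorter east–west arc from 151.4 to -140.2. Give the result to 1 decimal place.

Signed shortest Δλ from +151.4° to -140.2° is +68.4°.
Midpoint longitude = +151.4° + (+68.4°)/2 = +151.4° + 34.2° = +185.6°.
Normalise into (−180°, 180°]: -174.4°.
(The naïve average (+151.4 + -140.2)/2 = 5.6° is on the wrong side of the globe.)

-174.4°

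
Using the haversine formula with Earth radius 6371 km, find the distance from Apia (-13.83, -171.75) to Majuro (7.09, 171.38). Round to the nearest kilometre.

2980 km

Δλ = 171.38 − -171.75 = 343.13°; wrapped into (−180°, 180°]: -16.87°.
Δφ = 7.09 − -13.83 = 20.92°.
a = sin²(Δφ/2) + cos φ₁ · cos φ₂ · sin²(Δλ/2) = 0.053694.
c = 2·atan2(√a, √(1−a)) = 0.46769 rad → d = 6371·c ≈ 2979.64 km.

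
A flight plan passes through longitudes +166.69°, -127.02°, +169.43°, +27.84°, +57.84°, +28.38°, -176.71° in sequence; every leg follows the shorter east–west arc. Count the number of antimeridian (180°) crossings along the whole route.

Leg 1: +166.69° → -127.02°, shortest Δλ = 66.29° (east) — crosses 180°.
Leg 2: -127.02° → +169.43°, shortest Δλ = -63.55° (west) — crosses 180°.
Leg 3: +169.43° → +27.84°, shortest Δλ = -141.59° (west) — does not cross 180°.
Leg 4: +27.84° → +57.84°, shortest Δλ = 30.0° (east) — does not cross 180°.
Leg 5: +57.84° → +28.38°, shortest Δλ = -29.46° (west) — does not cross 180°.
Leg 6: +28.38° → -176.71°, shortest Δλ = 154.91° (east) — crosses 180°.
Total crossings: 3.

3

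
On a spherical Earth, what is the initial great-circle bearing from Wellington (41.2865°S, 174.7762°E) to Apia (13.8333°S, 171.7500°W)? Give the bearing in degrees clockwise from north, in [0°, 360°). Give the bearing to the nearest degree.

27°

Δλ = -171.7500 − 174.7762 = -346.5262°; wrapped into (−180°, 180°]: 13.4738°.
θ = atan2( sin Δλ · cos φ₂ , cos φ₁ · sin φ₂ − sin φ₁ · cos φ₂ · cos Δλ )
  = atan2(0.22624, 0.44339) = 27.033° → normalised to [0°, 360°): 27.033°.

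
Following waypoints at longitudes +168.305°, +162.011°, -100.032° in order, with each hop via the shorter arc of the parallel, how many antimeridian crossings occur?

Leg 1: +168.305° → +162.011°, shortest Δλ = -6.294° (west) — does not cross 180°.
Leg 2: +162.011° → -100.032°, shortest Δλ = 97.957° (east) — crosses 180°.
Total crossings: 1.

1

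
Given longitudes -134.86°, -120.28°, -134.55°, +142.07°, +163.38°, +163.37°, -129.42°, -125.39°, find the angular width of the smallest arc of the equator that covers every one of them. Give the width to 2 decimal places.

97.65°

Sort the longitudes: -134.86°, -134.55°, -129.42°, -125.39°, -120.28°, +142.07°, +163.37°, +163.38°.
Eastward gaps between consecutive values (wrapping around): 0.31°, 5.13°, 4.03°, 5.11°, 262.35°, 21.30°, 0.01°, 61.76°.
Largest gap = 262.35° ⇒ minimal covering band is its complement: 360° − 262.35° = 97.65°.
Band runs from +142.07° eastward to -120.28°, crossing the antimeridian.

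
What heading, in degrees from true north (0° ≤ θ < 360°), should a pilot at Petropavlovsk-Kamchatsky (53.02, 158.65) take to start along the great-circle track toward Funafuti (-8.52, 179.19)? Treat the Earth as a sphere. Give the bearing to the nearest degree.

Δλ = 179.19 − 158.65 = 20.54°.
θ = atan2( sin Δλ · cos φ₂ , cos φ₁ · sin φ₂ − sin φ₁ · cos φ₂ · cos Δλ )
  = atan2(0.34699, -0.82893) = 157.286° → normalised to [0°, 360°): 157.286°.

157°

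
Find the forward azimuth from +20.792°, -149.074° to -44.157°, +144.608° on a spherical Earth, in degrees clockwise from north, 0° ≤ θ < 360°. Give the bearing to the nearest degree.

Δλ = 144.608 − -149.074 = 293.682°; wrapped into (−180°, 180°]: -66.318°.
θ = atan2( sin Δλ · cos φ₂ , cos φ₁ · sin φ₂ − sin φ₁ · cos φ₂ · cos Δλ )
  = atan2(-0.65702, -0.75355) = -138.915° → normalised to [0°, 360°): 221.085°.

221°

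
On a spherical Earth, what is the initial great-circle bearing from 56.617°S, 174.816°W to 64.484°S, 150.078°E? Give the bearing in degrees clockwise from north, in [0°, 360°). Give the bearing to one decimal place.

Δλ = 150.078 − -174.816 = 324.894°; wrapped into (−180°, 180°]: -35.106°.
θ = atan2( sin Δλ · cos φ₂ , cos φ₁ · sin φ₂ − sin φ₁ · cos φ₂ · cos Δλ )
  = atan2(-0.24773, -0.20231) = -129.237° → normalised to [0°, 360°): 230.763°.

230.8°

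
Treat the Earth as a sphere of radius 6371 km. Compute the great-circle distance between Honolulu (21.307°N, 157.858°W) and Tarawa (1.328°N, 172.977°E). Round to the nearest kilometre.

3863 km

Δλ = 172.977 − -157.858 = 330.835°; wrapped into (−180°, 180°]: -29.165°.
Δφ = 1.328 − 21.307 = -19.979°.
a = sin²(Δφ/2) + cos φ₁ · cos φ₂ · sin²(Δλ/2) = 0.089132.
c = 2·atan2(√a, √(1−a)) = 0.60635 rad → d = 6371·c ≈ 3863.03 km.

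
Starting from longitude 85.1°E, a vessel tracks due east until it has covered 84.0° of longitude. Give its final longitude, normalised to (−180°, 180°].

169.1°E

Start at +85.1°; shift +84.0° → +169.1°.
+169.1° already lies in (−180°, 180°].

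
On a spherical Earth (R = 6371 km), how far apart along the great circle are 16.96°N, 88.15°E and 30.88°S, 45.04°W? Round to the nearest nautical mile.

Δλ = -45.04 − 88.15 = -133.19°.
Δφ = -30.88 − 16.96 = -47.84°.
a = sin²(Δφ/2) + cos φ₁ · cos φ₂ · sin²(Δλ/2) = 0.855784.
c = 2·atan2(√a, √(1−a)) = 2.36252 rad → d = 6371·c ≈ 15051.63 km ≈ 8127.23 nmi.

8127 nmi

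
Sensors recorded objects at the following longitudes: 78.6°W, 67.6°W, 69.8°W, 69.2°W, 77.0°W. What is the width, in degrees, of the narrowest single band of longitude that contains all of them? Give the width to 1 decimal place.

Sort the longitudes: -78.6°, -77.0°, -69.8°, -69.2°, -67.6°.
Eastward gaps between consecutive values (wrapping around): 1.6°, 7.2°, 0.6°, 1.6°, 349.0°.
Largest gap = 349.0° ⇒ minimal covering band is its complement: 360° − 349.0° = 11.0°.
Band runs from -78.6° eastward to -67.6°.

11.0°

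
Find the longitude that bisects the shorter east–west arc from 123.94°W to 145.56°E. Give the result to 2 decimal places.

Signed shortest Δλ from -123.94° to +145.56° is -90.50°.
Midpoint longitude = -123.94° + (-90.50°)/2 = -123.94° − 45.25° = -169.19°.
(The naïve average (-123.94 + +145.56)/2 = 10.81° is on the wrong side of the globe.)

169.19°W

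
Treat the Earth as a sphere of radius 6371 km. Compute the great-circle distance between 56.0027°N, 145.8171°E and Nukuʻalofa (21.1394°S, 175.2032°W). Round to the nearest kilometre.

9328 km

Δλ = -175.2032 − 145.8171 = -321.0203°; wrapped into (−180°, 180°]: 38.9797°.
Δφ = -21.1394 − 56.0027 = -77.1421°.
a = sin²(Δφ/2) + cos φ₁ · cos φ₂ · sin²(Δλ/2) = 0.446787.
c = 2·atan2(√a, √(1−a)) = 1.46417 rad → d = 6371·c ≈ 9328.22 km.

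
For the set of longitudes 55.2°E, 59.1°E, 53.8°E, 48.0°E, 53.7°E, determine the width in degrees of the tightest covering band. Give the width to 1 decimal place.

11.1°

Sort the longitudes: +48.0°, +53.7°, +53.8°, +55.2°, +59.1°.
Eastward gaps between consecutive values (wrapping around): 5.7°, 0.1°, 1.4°, 3.9°, 348.9°.
Largest gap = 348.9° ⇒ minimal covering band is its complement: 360° − 348.9° = 11.1°.
Band runs from +48.0° eastward to +59.1°.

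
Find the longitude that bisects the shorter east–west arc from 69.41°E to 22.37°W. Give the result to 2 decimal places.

23.52°E

Signed shortest Δλ from +69.41° to -22.37° is -91.78°.
Midpoint longitude = +69.41° + (-91.78°)/2 = +69.41° − 45.89° = +23.52°.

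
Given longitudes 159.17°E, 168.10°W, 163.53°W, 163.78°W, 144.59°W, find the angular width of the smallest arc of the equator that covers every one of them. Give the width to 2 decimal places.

Sort the longitudes: -168.10°, -163.78°, -163.53°, -144.59°, +159.17°.
Eastward gaps between consecutive values (wrapping around): 4.32°, 0.25°, 18.94°, 303.76°, 32.73°.
Largest gap = 303.76° ⇒ minimal covering band is its complement: 360° − 303.76° = 56.24°.
Band runs from +159.17° eastward to -144.59°, crossing the antimeridian.

56.24°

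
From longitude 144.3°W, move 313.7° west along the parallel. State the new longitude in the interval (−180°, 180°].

98.0°W

Start at -144.3°; shift −313.7° → -458.0°.
-458.0° lies outside (−180°, 180°]; add 360° → -98.0°.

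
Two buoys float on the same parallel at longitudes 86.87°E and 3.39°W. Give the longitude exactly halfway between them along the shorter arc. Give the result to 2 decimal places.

Signed shortest Δλ from +86.87° to -3.39° is -90.26°.
Midpoint longitude = +86.87° + (-90.26°)/2 = +86.87° − 45.13° = +41.74°.

41.74°E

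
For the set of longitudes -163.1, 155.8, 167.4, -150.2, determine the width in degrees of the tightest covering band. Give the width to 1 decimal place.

54.0°

Sort the longitudes: -163.1°, -150.2°, +155.8°, +167.4°.
Eastward gaps between consecutive values (wrapping around): 12.9°, 306.0°, 11.6°, 29.5°.
Largest gap = 306.0° ⇒ minimal covering band is its complement: 360° − 306.0° = 54.0°.
Band runs from +155.8° eastward to -150.2°, crossing the antimeridian.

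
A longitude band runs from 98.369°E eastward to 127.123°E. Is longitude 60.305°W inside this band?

Band width going east from +98.369° to +127.123°: ((127.123 − 98.369) mod 360) = 28.754°.
Offset of -60.305° east of the west edge: ((-60.305 − 98.369) mod 360) = 201.326°.
201.326° > 28.754° ⇒ outside.

No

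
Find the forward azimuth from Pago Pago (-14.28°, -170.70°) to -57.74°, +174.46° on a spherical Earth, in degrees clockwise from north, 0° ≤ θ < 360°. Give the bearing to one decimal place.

191.2°

Δλ = 174.46 − -170.70 = 345.16°; wrapped into (−180°, 180°]: -14.84°.
θ = atan2( sin Δλ · cos φ₂ , cos φ₁ · sin φ₂ − sin φ₁ · cos φ₂ · cos Δλ )
  = atan2(-0.13671, -0.69224) = -168.829° → normalised to [0°, 360°): 191.171°.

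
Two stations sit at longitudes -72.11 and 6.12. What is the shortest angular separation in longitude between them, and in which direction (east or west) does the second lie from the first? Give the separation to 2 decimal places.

Raw difference: 6.12 − -72.11 = 78.23°.
Normalise into (−180°, 180°]: 78.23° stays 78.23°.
Positive ⇒ the second point lies to the east; separation 78.23°.

78.23° east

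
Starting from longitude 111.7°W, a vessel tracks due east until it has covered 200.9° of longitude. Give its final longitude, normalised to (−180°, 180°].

Start at -111.7°; shift +200.9° → +89.2°.
+89.2° already lies in (−180°, 180°].

89.2°E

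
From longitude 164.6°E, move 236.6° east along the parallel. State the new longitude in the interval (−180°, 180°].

41.2°E

Start at +164.6°; shift +236.6° → +401.2°.
+401.2° lies outside (−180°, 180°]; subtract 360° → +41.2°.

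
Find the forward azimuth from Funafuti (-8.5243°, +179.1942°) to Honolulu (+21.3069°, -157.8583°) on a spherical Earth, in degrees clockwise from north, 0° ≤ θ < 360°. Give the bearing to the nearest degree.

Δλ = -157.8583 − 179.1942 = -337.0525°; wrapped into (−180°, 180°]: 22.9475°.
θ = atan2( sin Δλ · cos φ₂ , cos φ₁ · sin φ₂ − sin φ₁ · cos φ₂ · cos Δλ )
  = atan2(0.36324, 0.48652) = 36.745° → normalised to [0°, 360°): 36.745°.

37°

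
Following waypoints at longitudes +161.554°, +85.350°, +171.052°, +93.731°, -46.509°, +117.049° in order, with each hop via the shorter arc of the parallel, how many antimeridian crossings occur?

Leg 1: +161.554° → +85.350°, shortest Δλ = -76.204° (west) — does not cross 180°.
Leg 2: +85.350° → +171.052°, shortest Δλ = 85.702° (east) — does not cross 180°.
Leg 3: +171.052° → +93.731°, shortest Δλ = -77.321° (west) — does not cross 180°.
Leg 4: +93.731° → -46.509°, shortest Δλ = -140.24° (west) — does not cross 180°.
Leg 5: -46.509° → +117.049°, shortest Δλ = 163.558° (east) — does not cross 180°.
Total crossings: 0.

0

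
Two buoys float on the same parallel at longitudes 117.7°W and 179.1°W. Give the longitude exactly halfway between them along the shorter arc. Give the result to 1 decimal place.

148.4°W

Signed shortest Δλ from -117.7° to -179.1° is -61.4°.
Midpoint longitude = -117.7° + (-61.4°)/2 = -117.7° − 30.7° = -148.4°.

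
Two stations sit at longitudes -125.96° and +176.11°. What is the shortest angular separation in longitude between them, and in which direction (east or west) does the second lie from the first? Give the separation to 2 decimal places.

Raw difference: 176.11 − -125.96 = 302.07°.
Normalise into (−180°, 180°]: 302.07° − 360° = -57.93°.
Negative ⇒ the second point lies to the west; separation 57.93°.

57.93° west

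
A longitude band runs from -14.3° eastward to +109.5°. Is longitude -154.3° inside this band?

Band width going east from -14.3° to +109.5°: ((109.5 − -14.3) mod 360) = 123.8°.
Offset of -154.3° east of the west edge: ((-154.3 − -14.3) mod 360) = 220.0°.
220.0° > 123.8° ⇒ outside.

No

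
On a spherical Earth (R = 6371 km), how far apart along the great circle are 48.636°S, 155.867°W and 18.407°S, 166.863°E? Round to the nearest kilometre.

Δλ = 166.863 − -155.867 = 322.730°; wrapped into (−180°, 180°]: -37.270°.
Δφ = -18.407 − -48.636 = 30.229°.
a = sin²(Δφ/2) + cos φ₁ · cos φ₂ · sin²(Δλ/2) = 0.132013.
c = 2·atan2(√a, √(1−a)) = 0.74369 rad → d = 6371·c ≈ 4738.06 km.

4738 km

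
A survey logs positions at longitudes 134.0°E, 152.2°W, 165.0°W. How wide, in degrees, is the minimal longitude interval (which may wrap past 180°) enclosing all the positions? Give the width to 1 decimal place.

Sort the longitudes: -165.0°, -152.2°, +134.0°.
Eastward gaps between consecutive values (wrapping around): 12.8°, 286.2°, 61.0°.
Largest gap = 286.2° ⇒ minimal covering band is its complement: 360° − 286.2° = 73.8°.
Band runs from +134.0° eastward to -152.2°, crossing the antimeridian.

73.8°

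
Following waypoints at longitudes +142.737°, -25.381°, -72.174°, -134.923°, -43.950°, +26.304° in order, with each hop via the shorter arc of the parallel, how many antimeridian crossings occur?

Leg 1: +142.737° → -25.381°, shortest Δλ = -168.118° (west) — does not cross 180°.
Leg 2: -25.381° → -72.174°, shortest Δλ = -46.793° (west) — does not cross 180°.
Leg 3: -72.174° → -134.923°, shortest Δλ = -62.749° (west) — does not cross 180°.
Leg 4: -134.923° → -43.950°, shortest Δλ = 90.973° (east) — does not cross 180°.
Leg 5: -43.950° → +26.304°, shortest Δλ = 70.254° (east) — does not cross 180°.
Total crossings: 0.

0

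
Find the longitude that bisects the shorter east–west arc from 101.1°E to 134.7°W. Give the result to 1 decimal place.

163.2°E

Signed shortest Δλ from +101.1° to -134.7° is +124.2°.
Midpoint longitude = +101.1° + (+124.2°)/2 = +101.1° + 62.1° = +163.2°.
(The naïve average (+101.1 + -134.7)/2 = -16.8° is on the wrong side of the globe.)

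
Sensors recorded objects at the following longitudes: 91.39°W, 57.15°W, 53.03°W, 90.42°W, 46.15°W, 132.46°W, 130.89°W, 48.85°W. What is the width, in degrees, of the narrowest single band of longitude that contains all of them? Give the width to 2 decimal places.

86.31°

Sort the longitudes: -132.46°, -130.89°, -91.39°, -90.42°, -57.15°, -53.03°, -48.85°, -46.15°.
Eastward gaps between consecutive values (wrapping around): 1.57°, 39.50°, 0.97°, 33.27°, 4.12°, 4.18°, 2.70°, 273.69°.
Largest gap = 273.69° ⇒ minimal covering band is its complement: 360° − 273.69° = 86.31°.
Band runs from -132.46° eastward to -46.15°.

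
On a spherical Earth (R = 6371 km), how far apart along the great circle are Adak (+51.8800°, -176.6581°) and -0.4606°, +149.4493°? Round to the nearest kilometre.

Δλ = 149.4493 − -176.6581 = 326.1074°; wrapped into (−180°, 180°]: -33.8926°.
Δφ = -0.4606 − 51.8800 = -52.3406°.
a = sin²(Δφ/2) + cos φ₁ · cos φ₂ · sin²(Δλ/2) = 0.246961.
c = 2·atan2(√a, √(1−a)) = 1.04016 rad → d = 6371·c ≈ 6626.88 km.

6627 km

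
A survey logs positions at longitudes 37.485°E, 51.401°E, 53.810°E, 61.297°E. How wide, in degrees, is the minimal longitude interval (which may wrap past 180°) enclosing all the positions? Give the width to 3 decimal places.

Sort the longitudes: +37.485°, +51.401°, +53.810°, +61.297°.
Eastward gaps between consecutive values (wrapping around): 13.916°, 2.409°, 7.487°, 336.188°.
Largest gap = 336.188° ⇒ minimal covering band is its complement: 360° − 336.188° = 23.812°.
Band runs from +37.485° eastward to +61.297°.

23.812°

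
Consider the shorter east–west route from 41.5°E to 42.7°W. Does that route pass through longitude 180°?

Signed shortest Δλ = ((-42.7 − 41.5 + 180) mod 360) − 180 = -84.2°.
Going west by 84.2° from +41.5° reaches -42.7° without touching 180°.

No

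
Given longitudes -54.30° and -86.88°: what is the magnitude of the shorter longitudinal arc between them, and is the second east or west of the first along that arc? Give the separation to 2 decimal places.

32.58° west

Raw difference: -86.88 − -54.30 = -32.58°.
Normalise into (−180°, 180°]: -32.58° stays -32.58°.
Negative ⇒ the second point lies to the west; separation 32.58°.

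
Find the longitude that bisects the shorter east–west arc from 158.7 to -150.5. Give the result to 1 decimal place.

Signed shortest Δλ from +158.7° to -150.5° is +50.8°.
Midpoint longitude = +158.7° + (+50.8°)/2 = +158.7° + 25.4° = +184.1°.
Normalise into (−180°, 180°]: -175.9°.
(The naïve average (+158.7 + -150.5)/2 = 4.1° is on the wrong side of the globe.)

-175.9°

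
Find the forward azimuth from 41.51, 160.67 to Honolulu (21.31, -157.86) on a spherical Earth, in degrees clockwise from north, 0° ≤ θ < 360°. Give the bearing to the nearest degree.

Δλ = -157.86 − 160.67 = -318.53°; wrapped into (−180°, 180°]: 41.47°.
θ = atan2( sin Δλ · cos φ₂ , cos φ₁ · sin φ₂ − sin φ₁ · cos φ₂ · cos Δλ )
  = atan2(0.61695, -0.19051) = 107.160° → normalised to [0°, 360°): 107.160°.

107°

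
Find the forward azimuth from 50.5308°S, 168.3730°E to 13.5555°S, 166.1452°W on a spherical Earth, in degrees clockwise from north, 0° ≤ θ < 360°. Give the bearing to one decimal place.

Δλ = -166.1452 − 168.3730 = -334.5182°; wrapped into (−180°, 180°]: 25.4818°.
θ = atan2( sin Δλ · cos φ₂ , cos φ₁ · sin φ₂ − sin φ₁ · cos φ₂ · cos Δλ )
  = atan2(0.41824, 0.52847) = 38.359° → normalised to [0°, 360°): 38.359°.

38.4°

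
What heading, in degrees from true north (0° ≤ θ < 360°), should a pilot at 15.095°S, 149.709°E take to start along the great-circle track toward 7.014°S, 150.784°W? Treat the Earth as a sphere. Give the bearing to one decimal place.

Δλ = -150.784 − 149.709 = -300.493°; wrapped into (−180°, 180°]: 59.507°.
θ = atan2( sin Δλ · cos φ₂ , cos φ₁ · sin φ₂ − sin φ₁ · cos φ₂ · cos Δλ )
  = atan2(0.85524, 0.01326) = 89.112° → normalised to [0°, 360°): 89.112°.

89.1°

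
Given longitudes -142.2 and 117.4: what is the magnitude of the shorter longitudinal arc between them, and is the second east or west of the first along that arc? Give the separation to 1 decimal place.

100.4° west

Raw difference: 117.4 − -142.2 = 259.6°.
Normalise into (−180°, 180°]: 259.6° − 360° = -100.4°.
Negative ⇒ the second point lies to the west; separation 100.4°.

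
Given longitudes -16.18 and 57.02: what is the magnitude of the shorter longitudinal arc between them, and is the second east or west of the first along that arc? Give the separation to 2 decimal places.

Raw difference: 57.02 − -16.18 = 73.2°.
Normalise into (−180°, 180°]: 73.2° stays 73.2°.
Positive ⇒ the second point lies to the east; separation 73.20°.

73.20° east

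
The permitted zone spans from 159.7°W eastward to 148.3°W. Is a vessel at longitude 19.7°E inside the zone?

No

Band width going east from -159.7° to -148.3°: ((-148.3 − -159.7) mod 360) = 11.4°.
Offset of +19.7° east of the west edge: ((19.7 − -159.7) mod 360) = 179.4°.
179.4° > 11.4° ⇒ outside.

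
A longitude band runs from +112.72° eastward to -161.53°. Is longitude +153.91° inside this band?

Yes

Band width going east from +112.72° to -161.53°: ((-161.53 − 112.72) mod 360) = 85.75°.
Offset of +153.91° east of the west edge: ((153.91 − 112.72) mod 360) = 41.19°.
41.19° ≤ 85.75° ⇒ inside.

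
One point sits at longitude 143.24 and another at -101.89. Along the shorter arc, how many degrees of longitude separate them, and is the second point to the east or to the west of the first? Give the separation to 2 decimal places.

114.87° east

Raw difference: -101.89 − 143.24 = -245.13°.
Normalise into (−180°, 180°]: -245.13° + 360° = 114.87°.
Positive ⇒ the second point lies to the east; separation 114.87°.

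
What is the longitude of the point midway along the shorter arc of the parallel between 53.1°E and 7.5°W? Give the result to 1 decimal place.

Signed shortest Δλ from +53.1° to -7.5° is -60.6°.
Midpoint longitude = +53.1° + (-60.6°)/2 = +53.1° − 30.3° = +22.8°.

22.8°E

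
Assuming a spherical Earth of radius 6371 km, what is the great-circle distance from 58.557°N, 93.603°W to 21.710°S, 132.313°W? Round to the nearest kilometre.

Δλ = -132.313 − -93.603 = -38.710°.
Δφ = -21.710 − 58.557 = -80.267°.
a = sin²(Δφ/2) + cos φ₁ · cos φ₂ · sin²(Δλ/2) = 0.468705.
c = 2·atan2(√a, √(1−a)) = 1.50817 rad → d = 6371·c ≈ 9608.52 km.

9609 km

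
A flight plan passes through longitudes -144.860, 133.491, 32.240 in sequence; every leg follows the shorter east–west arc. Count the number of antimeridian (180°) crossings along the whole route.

Leg 1: -144.860° → +133.491°, shortest Δλ = -81.649° (west) — crosses 180°.
Leg 2: +133.491° → +32.240°, shortest Δλ = -101.251° (west) — does not cross 180°.
Total crossings: 1.

1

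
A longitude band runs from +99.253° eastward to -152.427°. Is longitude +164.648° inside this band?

Yes

Band width going east from +99.253° to -152.427°: ((-152.427 − 99.253) mod 360) = 108.320°.
Offset of +164.648° east of the west edge: ((164.648 − 99.253) mod 360) = 65.395°.
65.395° ≤ 108.320° ⇒ inside.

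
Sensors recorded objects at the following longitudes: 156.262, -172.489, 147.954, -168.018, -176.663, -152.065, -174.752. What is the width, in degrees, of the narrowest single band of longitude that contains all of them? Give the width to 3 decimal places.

59.981°

Sort the longitudes: -176.663°, -174.752°, -172.489°, -168.018°, -152.065°, +147.954°, +156.262°.
Eastward gaps between consecutive values (wrapping around): 1.911°, 2.263°, 4.471°, 15.953°, 300.019°, 8.308°, 27.075°.
Largest gap = 300.019° ⇒ minimal covering band is its complement: 360° − 300.019° = 59.981°.
Band runs from +147.954° eastward to -152.065°, crossing the antimeridian.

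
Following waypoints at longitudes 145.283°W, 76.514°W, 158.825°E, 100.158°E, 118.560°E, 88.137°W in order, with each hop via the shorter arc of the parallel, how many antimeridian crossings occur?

2

Leg 1: -145.283° → -76.514°, shortest Δλ = 68.769° (east) — does not cross 180°.
Leg 2: -76.514° → +158.825°, shortest Δλ = -124.661° (west) — crosses 180°.
Leg 3: +158.825° → +100.158°, shortest Δλ = -58.667° (west) — does not cross 180°.
Leg 4: +100.158° → +118.560°, shortest Δλ = 18.402° (east) — does not cross 180°.
Leg 5: +118.560° → -88.137°, shortest Δλ = 153.303° (east) — crosses 180°.
Total crossings: 2.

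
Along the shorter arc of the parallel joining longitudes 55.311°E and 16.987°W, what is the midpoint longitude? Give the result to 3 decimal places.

19.162°E

Signed shortest Δλ from +55.311° to -16.987° is -72.298°.
Midpoint longitude = +55.311° + (-72.298°)/2 = +55.311° − 36.149° = +19.162°.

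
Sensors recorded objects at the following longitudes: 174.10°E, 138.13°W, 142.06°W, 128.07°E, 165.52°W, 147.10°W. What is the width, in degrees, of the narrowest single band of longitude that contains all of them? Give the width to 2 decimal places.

93.80°

Sort the longitudes: -165.52°, -147.10°, -142.06°, -138.13°, +128.07°, +174.10°.
Eastward gaps between consecutive values (wrapping around): 18.42°, 5.04°, 3.93°, 266.20°, 46.03°, 20.38°.
Largest gap = 266.20° ⇒ minimal covering band is its complement: 360° − 266.20° = 93.80°.
Band runs from +128.07° eastward to -138.13°, crossing the antimeridian.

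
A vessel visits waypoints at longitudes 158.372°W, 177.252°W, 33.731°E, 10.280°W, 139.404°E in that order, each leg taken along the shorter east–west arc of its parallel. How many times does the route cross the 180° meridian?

Leg 1: -158.372° → -177.252°, shortest Δλ = -18.88° (west) — does not cross 180°.
Leg 2: -177.252° → +33.731°, shortest Δλ = -149.017° (west) — crosses 180°.
Leg 3: +33.731° → -10.280°, shortest Δλ = -44.011° (west) — does not cross 180°.
Leg 4: -10.280° → +139.404°, shortest Δλ = 149.684° (east) — does not cross 180°.
Total crossings: 1.

1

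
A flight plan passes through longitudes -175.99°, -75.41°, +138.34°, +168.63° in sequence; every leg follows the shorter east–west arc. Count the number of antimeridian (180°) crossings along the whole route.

Leg 1: -175.99° → -75.41°, shortest Δλ = 100.58° (east) — does not cross 180°.
Leg 2: -75.41° → +138.34°, shortest Δλ = -146.25° (west) — crosses 180°.
Leg 3: +138.34° → +168.63°, shortest Δλ = 30.29° (east) — does not cross 180°.
Total crossings: 1.

1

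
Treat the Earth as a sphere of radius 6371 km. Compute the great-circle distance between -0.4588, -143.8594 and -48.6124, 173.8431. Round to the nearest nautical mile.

3622 nmi

Δλ = 173.8431 − -143.8594 = 317.7025°; wrapped into (−180°, 180°]: -42.2975°.
Δφ = -48.6124 − -0.4588 = -48.1536°.
a = sin²(Δφ/2) + cos φ₁ · cos φ₂ · sin²(Δλ/2) = 0.252491.
c = 2·atan2(√a, √(1−a)) = 1.05294 rad → d = 6371·c ≈ 6708.28 km ≈ 3622.18 nmi.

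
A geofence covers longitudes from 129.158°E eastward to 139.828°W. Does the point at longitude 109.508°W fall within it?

Band width going east from +129.158° to -139.828°: ((-139.828 − 129.158) mod 360) = 91.014°.
Offset of -109.508° east of the west edge: ((-109.508 − 129.158) mod 360) = 121.334°.
121.334° > 91.014° ⇒ outside.

No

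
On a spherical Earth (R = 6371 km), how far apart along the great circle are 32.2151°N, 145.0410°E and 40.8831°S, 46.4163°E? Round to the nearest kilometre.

12945 km

Δλ = 46.4163 − 145.0410 = -98.6247°.
Δφ = -40.8831 − 32.2151 = -73.0982°.
a = sin²(Δφ/2) + cos φ₁ · cos φ₂ · sin²(Δλ/2) = 0.722423.
c = 2·atan2(√a, √(1−a)) = 2.03180 rad → d = 6371·c ≈ 12944.59 km.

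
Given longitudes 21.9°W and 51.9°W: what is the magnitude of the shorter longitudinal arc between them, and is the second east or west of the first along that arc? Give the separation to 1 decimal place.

30.0° west

Raw difference: -51.9 − -21.9 = -30.0°.
Normalise into (−180°, 180°]: -30.0° stays -30.0°.
Negative ⇒ the second point lies to the west; separation 30.0°.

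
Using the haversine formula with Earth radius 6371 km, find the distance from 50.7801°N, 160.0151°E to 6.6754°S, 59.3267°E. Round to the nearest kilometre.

Δλ = 59.3267 − 160.0151 = -100.6884°.
Δφ = -6.6754 − 50.7801 = -57.4555°.
a = sin²(Δφ/2) + cos φ₁ · cos φ₂ · sin²(Δλ/2) = 0.603267.
c = 2·atan2(√a, √(1−a)) = 1.77883 rad → d = 6371·c ≈ 11332.91 km.

11333 km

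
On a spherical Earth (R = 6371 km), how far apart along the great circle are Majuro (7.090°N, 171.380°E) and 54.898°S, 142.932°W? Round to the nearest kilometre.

8082 km

Δλ = -142.932 − 171.380 = -314.312°; wrapped into (−180°, 180°]: 45.688°.
Δφ = -54.898 − 7.090 = -61.988°.
a = sin²(Δφ/2) + cos φ₁ · cos φ₂ · sin²(Δλ/2) = 0.351177.
c = 2·atan2(√a, √(1−a)) = 1.26857 rad → d = 6371·c ≈ 8082.06 km.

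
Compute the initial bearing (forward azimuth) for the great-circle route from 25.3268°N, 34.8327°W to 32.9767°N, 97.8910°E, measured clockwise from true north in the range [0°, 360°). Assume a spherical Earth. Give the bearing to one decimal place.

40.0°

Δλ = 97.8910 − -34.8327 = 132.7237°.
θ = atan2( sin Δλ · cos φ₂ , cos φ₁ · sin φ₂ − sin φ₁ · cos φ₂ · cos Δλ )
  = atan2(0.61628, 0.73546) = 39.961° → normalised to [0°, 360°): 39.961°.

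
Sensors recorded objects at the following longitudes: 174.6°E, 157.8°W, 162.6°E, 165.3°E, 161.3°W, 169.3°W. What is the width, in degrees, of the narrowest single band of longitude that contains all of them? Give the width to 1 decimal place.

39.6°

Sort the longitudes: -169.3°, -161.3°, -157.8°, +162.6°, +165.3°, +174.6°.
Eastward gaps between consecutive values (wrapping around): 8.0°, 3.5°, 320.4°, 2.7°, 9.3°, 16.1°.
Largest gap = 320.4° ⇒ minimal covering band is its complement: 360° − 320.4° = 39.6°.
Band runs from +162.6° eastward to -157.8°, crossing the antimeridian.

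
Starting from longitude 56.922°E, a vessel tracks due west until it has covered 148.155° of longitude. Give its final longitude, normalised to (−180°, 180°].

91.233°W

Start at +56.922°; shift −148.155° → -91.233°.
-91.233° already lies in (−180°, 180°].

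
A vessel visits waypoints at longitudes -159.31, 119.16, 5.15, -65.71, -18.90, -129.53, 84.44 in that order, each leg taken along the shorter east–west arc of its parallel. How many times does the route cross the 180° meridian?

Leg 1: -159.31° → +119.16°, shortest Δλ = -81.53° (west) — crosses 180°.
Leg 2: +119.16° → +5.15°, shortest Δλ = -114.01° (west) — does not cross 180°.
Leg 3: +5.15° → -65.71°, shortest Δλ = -70.86° (west) — does not cross 180°.
Leg 4: -65.71° → -18.90°, shortest Δλ = 46.81° (east) — does not cross 180°.
Leg 5: -18.90° → -129.53°, shortest Δλ = -110.63° (west) — does not cross 180°.
Leg 6: -129.53° → +84.44°, shortest Δλ = -146.03° (west) — crosses 180°.
Total crossings: 2.

2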